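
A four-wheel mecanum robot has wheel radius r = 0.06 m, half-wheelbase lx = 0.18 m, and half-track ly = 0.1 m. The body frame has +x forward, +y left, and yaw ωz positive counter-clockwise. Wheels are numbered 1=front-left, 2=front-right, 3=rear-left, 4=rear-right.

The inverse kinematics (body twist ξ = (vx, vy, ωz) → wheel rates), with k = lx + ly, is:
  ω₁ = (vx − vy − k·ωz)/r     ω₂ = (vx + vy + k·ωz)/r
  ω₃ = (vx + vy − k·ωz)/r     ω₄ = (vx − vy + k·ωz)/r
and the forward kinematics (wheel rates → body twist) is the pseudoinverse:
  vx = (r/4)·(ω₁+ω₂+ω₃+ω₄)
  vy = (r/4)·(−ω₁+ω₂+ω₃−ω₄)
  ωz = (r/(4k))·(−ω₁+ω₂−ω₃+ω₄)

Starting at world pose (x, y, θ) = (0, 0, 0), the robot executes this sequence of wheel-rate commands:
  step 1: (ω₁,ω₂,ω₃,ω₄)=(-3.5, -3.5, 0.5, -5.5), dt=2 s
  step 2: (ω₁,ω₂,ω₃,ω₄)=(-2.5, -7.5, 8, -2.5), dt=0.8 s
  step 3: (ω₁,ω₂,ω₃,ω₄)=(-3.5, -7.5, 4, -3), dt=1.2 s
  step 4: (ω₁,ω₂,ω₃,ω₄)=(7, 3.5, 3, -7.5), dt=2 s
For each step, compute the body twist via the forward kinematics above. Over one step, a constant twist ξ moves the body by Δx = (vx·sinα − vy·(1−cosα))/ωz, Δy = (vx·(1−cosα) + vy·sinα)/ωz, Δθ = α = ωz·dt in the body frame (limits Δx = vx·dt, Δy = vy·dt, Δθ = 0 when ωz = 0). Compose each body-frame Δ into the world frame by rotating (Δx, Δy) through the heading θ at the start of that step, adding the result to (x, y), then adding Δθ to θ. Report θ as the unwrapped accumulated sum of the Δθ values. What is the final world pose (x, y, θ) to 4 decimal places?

step 1: ξ=(vx,vy,ωz)=(-0.1800, 0.0900, -0.3214), dt=2.0 → body Δ=(-0.2798, 0.2796, -0.6429) → world pose (-0.2798, 0.2796, -0.6429)
step 2: ξ=(vx,vy,ωz)=(-0.0675, 0.0825, -0.8304), dt=0.8 → body Δ=(-0.0290, 0.0785, -0.6643) → world pose (-0.2559, 0.3599, -1.3071)
step 3: ξ=(vx,vy,ωz)=(-0.1500, 0.0450, -0.5893), dt=1.2 → body Δ=(-0.1471, 0.1106, -0.7071) → world pose (-0.1874, 0.5307, -2.0143)
step 4: ξ=(vx,vy,ωz)=(0.0900, 0.1050, -0.7500), dt=2.0 → body Δ=(0.2498, 0.0281, -1.5000) → world pose (-0.2692, 0.2930, -3.5143)

(-0.2692, 0.2930, -3.5143)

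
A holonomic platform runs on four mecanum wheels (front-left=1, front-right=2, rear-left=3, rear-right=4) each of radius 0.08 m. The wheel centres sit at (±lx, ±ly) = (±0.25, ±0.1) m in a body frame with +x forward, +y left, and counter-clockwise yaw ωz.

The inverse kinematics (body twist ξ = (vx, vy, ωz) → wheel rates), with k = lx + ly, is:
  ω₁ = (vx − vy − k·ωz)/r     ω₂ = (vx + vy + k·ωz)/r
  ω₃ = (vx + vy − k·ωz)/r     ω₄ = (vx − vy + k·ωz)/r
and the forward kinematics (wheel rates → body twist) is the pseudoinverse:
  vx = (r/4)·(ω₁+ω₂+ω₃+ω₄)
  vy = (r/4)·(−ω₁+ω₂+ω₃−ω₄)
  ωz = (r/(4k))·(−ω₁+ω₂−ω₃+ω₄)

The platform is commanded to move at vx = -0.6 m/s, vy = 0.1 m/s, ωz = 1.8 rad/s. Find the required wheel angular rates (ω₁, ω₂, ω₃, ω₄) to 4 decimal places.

(-16.6250, 1.6250, -14.1250, -0.8750)

k = lx + ly = 0.25 + 0.1 = 0.3500;  k·ωz = 0.3500·1.8 = 0.6300
ω₁ (FL) = (vx − vy − k·ωz)/r = -1.3300/0.08 = -16.6250
ω₂ (FR) = (vx + vy + k·ωz)/r = 0.1300/0.08 = 1.6250
ω₃ (RL) = (vx + vy − k·ωz)/r = -1.1300/0.08 = -14.1250
ω₄ (RR) = (vx − vy + k·ωz)/r = -0.0700/0.08 = -0.8750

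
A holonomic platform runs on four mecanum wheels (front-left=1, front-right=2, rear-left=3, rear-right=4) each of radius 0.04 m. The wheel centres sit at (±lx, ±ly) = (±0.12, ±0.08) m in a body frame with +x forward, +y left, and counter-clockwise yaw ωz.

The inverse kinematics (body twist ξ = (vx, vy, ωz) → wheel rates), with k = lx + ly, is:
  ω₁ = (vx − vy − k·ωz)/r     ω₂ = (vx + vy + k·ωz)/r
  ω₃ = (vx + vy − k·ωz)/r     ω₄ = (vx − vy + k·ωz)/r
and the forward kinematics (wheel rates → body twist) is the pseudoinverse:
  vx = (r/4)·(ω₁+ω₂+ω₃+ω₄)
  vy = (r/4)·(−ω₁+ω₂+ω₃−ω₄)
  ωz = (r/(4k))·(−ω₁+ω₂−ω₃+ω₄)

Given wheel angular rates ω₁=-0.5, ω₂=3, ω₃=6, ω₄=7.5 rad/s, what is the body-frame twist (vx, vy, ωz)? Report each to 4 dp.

k = lx + ly = 0.12 + 0.08 = 0.2000
ω₁+ω₂+ω₃+ω₄ = 16.0000  →  vx = (0.04/4)·16.0000 = 0.1600
−ω₁+ω₂+ω₃−ω₄ = 2.0000  →  vy = (0.04/4)·2.0000 = 0.0200
−ω₁+ω₂−ω₃+ω₄ = 5.0000  →  ωz = (0.04/0.8000)·5.0000 = 0.2500

(0.1600, 0.0200, 0.2500)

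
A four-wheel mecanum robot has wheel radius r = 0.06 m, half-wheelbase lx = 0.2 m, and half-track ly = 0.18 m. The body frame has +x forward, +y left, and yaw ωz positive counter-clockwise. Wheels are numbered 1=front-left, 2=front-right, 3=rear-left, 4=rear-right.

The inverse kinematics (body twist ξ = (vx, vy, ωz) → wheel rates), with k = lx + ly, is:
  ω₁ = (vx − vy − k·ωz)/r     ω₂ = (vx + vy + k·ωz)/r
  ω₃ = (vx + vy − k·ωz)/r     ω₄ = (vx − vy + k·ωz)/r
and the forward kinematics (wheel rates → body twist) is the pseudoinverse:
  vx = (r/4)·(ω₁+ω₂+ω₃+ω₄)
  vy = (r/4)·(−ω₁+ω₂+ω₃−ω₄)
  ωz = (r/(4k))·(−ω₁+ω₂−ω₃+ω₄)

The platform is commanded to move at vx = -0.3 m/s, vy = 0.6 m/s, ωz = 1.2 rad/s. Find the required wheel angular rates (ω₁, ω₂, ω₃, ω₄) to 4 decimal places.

(-22.6000, 12.6000, -2.6000, -7.4000)

k = lx + ly = 0.2 + 0.18 = 0.3800;  k·ωz = 0.3800·1.2 = 0.4560
ω₁ (FL) = (vx − vy − k·ωz)/r = -1.3560/0.06 = -22.6000
ω₂ (FR) = (vx + vy + k·ωz)/r = 0.7560/0.06 = 12.6000
ω₃ (RL) = (vx + vy − k·ωz)/r = -0.1560/0.06 = -2.6000
ω₄ (RR) = (vx − vy + k·ωz)/r = -0.4440/0.06 = -7.4000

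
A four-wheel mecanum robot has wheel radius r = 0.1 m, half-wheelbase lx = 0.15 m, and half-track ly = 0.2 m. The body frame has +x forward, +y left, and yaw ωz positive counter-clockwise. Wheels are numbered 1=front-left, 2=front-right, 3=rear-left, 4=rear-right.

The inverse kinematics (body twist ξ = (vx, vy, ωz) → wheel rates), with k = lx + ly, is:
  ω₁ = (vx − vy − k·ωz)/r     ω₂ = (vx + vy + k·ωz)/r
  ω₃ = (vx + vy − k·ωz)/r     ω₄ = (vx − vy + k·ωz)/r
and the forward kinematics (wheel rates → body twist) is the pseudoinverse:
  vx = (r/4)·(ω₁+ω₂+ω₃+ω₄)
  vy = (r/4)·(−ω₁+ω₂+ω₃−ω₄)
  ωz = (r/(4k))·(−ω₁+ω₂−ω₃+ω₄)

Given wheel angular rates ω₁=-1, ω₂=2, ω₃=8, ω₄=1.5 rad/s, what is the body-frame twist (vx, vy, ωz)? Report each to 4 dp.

(0.2625, 0.2375, -0.2500)

k = lx + ly = 0.15 + 0.2 = 0.3500
ω₁+ω₂+ω₃+ω₄ = 10.5000  →  vx = (0.1/4)·10.5000 = 0.2625
−ω₁+ω₂+ω₃−ω₄ = 9.5000  →  vy = (0.1/4)·9.5000 = 0.2375
−ω₁+ω₂−ω₃+ω₄ = -3.5000  →  ωz = (0.1/1.4000)·-3.5000 = -0.2500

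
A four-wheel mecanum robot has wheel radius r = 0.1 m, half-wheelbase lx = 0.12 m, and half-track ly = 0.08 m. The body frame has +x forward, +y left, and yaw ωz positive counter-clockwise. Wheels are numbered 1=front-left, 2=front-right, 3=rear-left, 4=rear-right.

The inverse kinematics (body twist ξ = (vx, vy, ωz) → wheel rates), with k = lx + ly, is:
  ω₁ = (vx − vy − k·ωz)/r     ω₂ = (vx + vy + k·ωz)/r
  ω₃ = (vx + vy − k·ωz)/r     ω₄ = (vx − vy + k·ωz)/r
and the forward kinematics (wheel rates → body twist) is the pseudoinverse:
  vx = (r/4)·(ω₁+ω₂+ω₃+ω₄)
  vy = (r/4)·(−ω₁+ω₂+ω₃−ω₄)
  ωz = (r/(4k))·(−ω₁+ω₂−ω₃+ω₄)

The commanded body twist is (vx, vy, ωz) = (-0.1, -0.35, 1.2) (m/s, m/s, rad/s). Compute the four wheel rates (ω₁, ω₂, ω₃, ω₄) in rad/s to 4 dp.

k = lx + ly = 0.12 + 0.08 = 0.2000;  k·ωz = 0.2000·1.2 = 0.2400
ω₁ (FL) = (vx − vy − k·ωz)/r = 0.0100/0.1 = 0.1000
ω₂ (FR) = (vx + vy + k·ωz)/r = -0.2100/0.1 = -2.1000
ω₃ (RL) = (vx + vy − k·ωz)/r = -0.6900/0.1 = -6.9000
ω₄ (RR) = (vx − vy + k·ωz)/r = 0.4900/0.1 = 4.9000

(0.1000, -2.1000, -6.9000, 4.9000)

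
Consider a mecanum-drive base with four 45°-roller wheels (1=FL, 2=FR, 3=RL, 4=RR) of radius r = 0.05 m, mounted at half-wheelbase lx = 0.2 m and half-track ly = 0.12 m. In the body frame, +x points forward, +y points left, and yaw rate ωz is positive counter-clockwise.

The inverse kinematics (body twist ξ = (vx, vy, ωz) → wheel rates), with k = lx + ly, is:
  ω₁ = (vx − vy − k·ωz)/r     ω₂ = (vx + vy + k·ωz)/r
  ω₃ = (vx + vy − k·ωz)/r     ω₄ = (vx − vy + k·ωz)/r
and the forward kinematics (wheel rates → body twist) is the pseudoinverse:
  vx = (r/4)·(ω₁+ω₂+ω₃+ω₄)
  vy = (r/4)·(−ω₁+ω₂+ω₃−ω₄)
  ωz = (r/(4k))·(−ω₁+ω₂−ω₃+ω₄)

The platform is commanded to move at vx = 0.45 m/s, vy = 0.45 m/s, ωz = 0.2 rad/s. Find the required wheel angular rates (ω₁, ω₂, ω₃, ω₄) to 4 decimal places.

k = lx + ly = 0.2 + 0.12 = 0.3200;  k·ωz = 0.3200·0.2 = 0.0640
ω₁ (FL) = (vx − vy − k·ωz)/r = -0.0640/0.05 = -1.2800
ω₂ (FR) = (vx + vy + k·ωz)/r = 0.9640/0.05 = 19.2800
ω₃ (RL) = (vx + vy − k·ωz)/r = 0.8360/0.05 = 16.7200
ω₄ (RR) = (vx − vy + k·ωz)/r = 0.0640/0.05 = 1.2800

(-1.2800, 19.2800, 16.7200, 1.2800)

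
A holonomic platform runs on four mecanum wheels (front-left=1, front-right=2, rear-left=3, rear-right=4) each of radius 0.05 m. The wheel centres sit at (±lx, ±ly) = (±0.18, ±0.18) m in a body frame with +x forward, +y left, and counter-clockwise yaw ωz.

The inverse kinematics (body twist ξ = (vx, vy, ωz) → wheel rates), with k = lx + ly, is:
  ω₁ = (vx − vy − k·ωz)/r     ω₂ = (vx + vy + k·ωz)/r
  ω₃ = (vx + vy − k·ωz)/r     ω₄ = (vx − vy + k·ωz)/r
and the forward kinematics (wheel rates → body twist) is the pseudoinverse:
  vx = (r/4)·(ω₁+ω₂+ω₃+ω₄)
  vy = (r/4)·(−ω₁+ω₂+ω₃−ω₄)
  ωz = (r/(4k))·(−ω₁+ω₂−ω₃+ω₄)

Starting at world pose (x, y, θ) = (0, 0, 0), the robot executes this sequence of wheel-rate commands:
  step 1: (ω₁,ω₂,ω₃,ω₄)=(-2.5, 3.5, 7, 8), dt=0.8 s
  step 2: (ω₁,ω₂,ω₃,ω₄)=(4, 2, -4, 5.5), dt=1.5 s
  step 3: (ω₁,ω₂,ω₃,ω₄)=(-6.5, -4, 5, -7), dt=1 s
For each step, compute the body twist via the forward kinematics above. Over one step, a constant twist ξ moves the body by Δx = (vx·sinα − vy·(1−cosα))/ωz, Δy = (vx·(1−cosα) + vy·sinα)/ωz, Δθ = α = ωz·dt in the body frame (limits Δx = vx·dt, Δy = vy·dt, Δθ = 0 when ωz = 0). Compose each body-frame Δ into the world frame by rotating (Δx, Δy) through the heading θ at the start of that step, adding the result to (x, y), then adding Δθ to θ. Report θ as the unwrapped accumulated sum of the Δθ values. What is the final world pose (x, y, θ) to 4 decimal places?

step 1: ξ=(vx,vy,ωz)=(0.2000, 0.0625, 0.2431), dt=0.8 → body Δ=(0.1541, 0.0652, 0.1944) → world pose (0.1541, 0.0652, 0.1944)
step 2: ξ=(vx,vy,ωz)=(0.0938, -0.1438, 0.2604), dt=1.5 → body Δ=(0.1787, -0.1831, 0.3906) → world pose (0.3648, -0.0799, 0.5851)
step 3: ξ=(vx,vy,ωz)=(-0.1562, 0.1813, -0.3299), dt=1.0 → body Δ=(-0.1238, 0.2035, -0.3299) → world pose (0.1492, 0.0214, 0.2552)

(0.1492, 0.0214, 0.2552)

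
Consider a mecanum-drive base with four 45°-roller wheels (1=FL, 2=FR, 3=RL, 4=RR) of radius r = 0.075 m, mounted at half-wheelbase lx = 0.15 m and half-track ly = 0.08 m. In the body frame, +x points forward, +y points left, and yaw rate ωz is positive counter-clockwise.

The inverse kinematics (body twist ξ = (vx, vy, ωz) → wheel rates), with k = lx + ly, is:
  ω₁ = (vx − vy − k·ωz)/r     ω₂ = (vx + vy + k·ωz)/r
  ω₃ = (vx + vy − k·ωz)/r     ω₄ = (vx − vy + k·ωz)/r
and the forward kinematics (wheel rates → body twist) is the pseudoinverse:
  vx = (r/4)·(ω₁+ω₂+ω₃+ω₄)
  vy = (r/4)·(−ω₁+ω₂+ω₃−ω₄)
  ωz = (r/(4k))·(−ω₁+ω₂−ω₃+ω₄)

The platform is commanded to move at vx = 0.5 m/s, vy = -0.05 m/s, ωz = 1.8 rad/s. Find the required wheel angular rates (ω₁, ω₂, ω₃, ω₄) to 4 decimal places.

(1.8133, 11.5200, 0.4800, 12.8533)

k = lx + ly = 0.15 + 0.08 = 0.2300;  k·ωz = 0.2300·1.8 = 0.4140
ω₁ (FL) = (vx − vy − k·ωz)/r = 0.1360/0.075 = 1.8133
ω₂ (FR) = (vx + vy + k·ωz)/r = 0.8640/0.075 = 11.5200
ω₃ (RL) = (vx + vy − k·ωz)/r = 0.0360/0.075 = 0.4800
ω₄ (RR) = (vx − vy + k·ωz)/r = 0.9640/0.075 = 12.8533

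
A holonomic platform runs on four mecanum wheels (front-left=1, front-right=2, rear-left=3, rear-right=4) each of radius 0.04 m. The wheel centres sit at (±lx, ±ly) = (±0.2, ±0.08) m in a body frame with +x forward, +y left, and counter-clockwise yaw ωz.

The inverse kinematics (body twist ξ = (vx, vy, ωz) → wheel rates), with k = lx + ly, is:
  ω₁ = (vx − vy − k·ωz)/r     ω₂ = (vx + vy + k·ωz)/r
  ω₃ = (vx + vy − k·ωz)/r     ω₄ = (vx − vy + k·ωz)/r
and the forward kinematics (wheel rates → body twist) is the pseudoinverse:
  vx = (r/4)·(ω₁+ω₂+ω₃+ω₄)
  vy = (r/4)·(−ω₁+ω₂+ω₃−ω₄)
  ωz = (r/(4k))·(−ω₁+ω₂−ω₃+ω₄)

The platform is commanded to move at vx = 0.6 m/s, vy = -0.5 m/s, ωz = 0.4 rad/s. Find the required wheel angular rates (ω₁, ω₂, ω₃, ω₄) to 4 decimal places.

k = lx + ly = 0.2 + 0.08 = 0.2800;  k·ωz = 0.2800·0.4 = 0.1120
ω₁ (FL) = (vx − vy − k·ωz)/r = 0.9880/0.04 = 24.7000
ω₂ (FR) = (vx + vy + k·ωz)/r = 0.2120/0.04 = 5.3000
ω₃ (RL) = (vx + vy − k·ωz)/r = -0.0120/0.04 = -0.3000
ω₄ (RR) = (vx − vy + k·ωz)/r = 1.2120/0.04 = 30.3000

(24.7000, 5.3000, -0.3000, 30.3000)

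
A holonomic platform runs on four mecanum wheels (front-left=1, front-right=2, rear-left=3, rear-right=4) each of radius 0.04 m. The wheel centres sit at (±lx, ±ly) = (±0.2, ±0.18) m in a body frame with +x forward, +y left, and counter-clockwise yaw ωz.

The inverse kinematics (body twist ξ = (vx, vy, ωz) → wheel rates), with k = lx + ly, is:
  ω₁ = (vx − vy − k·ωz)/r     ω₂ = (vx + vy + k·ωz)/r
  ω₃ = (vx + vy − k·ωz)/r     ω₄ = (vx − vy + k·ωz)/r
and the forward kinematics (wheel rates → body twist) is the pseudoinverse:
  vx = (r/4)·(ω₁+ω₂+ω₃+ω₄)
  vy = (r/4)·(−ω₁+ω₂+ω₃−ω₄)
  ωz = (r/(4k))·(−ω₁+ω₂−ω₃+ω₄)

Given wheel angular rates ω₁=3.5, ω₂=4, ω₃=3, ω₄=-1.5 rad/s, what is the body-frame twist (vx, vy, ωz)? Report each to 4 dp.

(0.0900, 0.0500, -0.1053)

k = lx + ly = 0.2 + 0.18 = 0.3800
ω₁+ω₂+ω₃+ω₄ = 9.0000  →  vx = (0.04/4)·9.0000 = 0.0900
−ω₁+ω₂+ω₃−ω₄ = 5.0000  →  vy = (0.04/4)·5.0000 = 0.0500
−ω₁+ω₂−ω₃+ω₄ = -4.0000  →  ωz = (0.04/1.5200)·-4.0000 = -0.1053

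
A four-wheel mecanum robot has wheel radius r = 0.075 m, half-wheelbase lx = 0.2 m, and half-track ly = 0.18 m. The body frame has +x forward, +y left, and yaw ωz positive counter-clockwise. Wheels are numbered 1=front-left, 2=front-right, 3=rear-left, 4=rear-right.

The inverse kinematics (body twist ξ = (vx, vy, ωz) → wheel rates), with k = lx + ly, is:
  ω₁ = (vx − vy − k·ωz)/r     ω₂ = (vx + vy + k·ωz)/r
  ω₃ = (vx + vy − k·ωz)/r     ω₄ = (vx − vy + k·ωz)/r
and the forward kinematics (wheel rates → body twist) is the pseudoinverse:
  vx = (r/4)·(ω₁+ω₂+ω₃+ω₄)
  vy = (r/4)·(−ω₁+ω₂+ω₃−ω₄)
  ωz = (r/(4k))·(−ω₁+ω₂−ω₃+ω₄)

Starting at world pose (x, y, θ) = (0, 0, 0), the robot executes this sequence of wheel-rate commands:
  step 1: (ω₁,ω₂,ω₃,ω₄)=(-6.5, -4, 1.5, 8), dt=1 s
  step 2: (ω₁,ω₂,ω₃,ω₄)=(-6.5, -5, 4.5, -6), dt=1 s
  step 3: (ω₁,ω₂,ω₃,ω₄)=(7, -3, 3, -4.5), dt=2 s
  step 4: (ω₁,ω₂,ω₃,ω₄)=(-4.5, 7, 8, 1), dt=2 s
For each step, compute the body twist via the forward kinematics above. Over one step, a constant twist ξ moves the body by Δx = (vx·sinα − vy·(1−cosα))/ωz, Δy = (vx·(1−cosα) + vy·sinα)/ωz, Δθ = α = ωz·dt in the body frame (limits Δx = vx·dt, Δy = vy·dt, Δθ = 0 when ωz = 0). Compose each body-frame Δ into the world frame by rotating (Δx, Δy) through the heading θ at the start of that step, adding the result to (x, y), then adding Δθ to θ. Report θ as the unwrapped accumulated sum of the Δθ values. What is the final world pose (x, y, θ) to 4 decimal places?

(0.4189, -0.4101, -1.2829)

step 1: ξ=(vx,vy,ωz)=(-0.0188, -0.0750, 0.4441), dt=1.0 → body Δ=(-0.0018, -0.0767, 0.4441) → world pose (-0.0018, -0.0767, 0.4441)
step 2: ξ=(vx,vy,ωz)=(-0.2437, 0.2250, -0.4441), dt=1.0 → body Δ=(-0.1867, 0.2709, -0.4441) → world pose (-0.2867, 0.0878, 0.0000)
step 3: ξ=(vx,vy,ωz)=(0.0469, -0.0469, -0.8635), dt=2.0 → body Δ=(-0.0091, -0.1164, -1.7270) → world pose (-0.2958, -0.0286, -1.7270)
step 4: ξ=(vx,vy,ωz)=(0.2156, 0.3469, 0.2220), dt=2.0 → body Δ=(0.2657, 0.7654, 0.4441) → world pose (0.4189, -0.4101, -1.2829)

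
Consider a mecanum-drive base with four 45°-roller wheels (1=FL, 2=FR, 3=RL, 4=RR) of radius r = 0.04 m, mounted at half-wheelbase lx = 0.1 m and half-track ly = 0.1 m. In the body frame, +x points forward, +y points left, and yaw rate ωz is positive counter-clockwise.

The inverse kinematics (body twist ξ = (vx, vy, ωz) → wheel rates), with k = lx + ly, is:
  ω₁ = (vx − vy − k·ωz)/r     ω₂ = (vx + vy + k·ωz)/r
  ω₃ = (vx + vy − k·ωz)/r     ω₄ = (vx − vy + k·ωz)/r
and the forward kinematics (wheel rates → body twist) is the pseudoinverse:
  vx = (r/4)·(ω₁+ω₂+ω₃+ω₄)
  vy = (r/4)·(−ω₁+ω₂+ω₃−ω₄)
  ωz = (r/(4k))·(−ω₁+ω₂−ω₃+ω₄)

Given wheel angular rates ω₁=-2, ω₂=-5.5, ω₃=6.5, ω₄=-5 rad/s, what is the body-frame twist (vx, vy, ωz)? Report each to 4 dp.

k = lx + ly = 0.1 + 0.1 = 0.2000
ω₁+ω₂+ω₃+ω₄ = -6.0000  →  vx = (0.04/4)·-6.0000 = -0.0600
−ω₁+ω₂+ω₃−ω₄ = 8.0000  →  vy = (0.04/4)·8.0000 = 0.0800
−ω₁+ω₂−ω₃+ω₄ = -15.0000  →  ωz = (0.04/0.8000)·-15.0000 = -0.7500

(-0.0600, 0.0800, -0.7500)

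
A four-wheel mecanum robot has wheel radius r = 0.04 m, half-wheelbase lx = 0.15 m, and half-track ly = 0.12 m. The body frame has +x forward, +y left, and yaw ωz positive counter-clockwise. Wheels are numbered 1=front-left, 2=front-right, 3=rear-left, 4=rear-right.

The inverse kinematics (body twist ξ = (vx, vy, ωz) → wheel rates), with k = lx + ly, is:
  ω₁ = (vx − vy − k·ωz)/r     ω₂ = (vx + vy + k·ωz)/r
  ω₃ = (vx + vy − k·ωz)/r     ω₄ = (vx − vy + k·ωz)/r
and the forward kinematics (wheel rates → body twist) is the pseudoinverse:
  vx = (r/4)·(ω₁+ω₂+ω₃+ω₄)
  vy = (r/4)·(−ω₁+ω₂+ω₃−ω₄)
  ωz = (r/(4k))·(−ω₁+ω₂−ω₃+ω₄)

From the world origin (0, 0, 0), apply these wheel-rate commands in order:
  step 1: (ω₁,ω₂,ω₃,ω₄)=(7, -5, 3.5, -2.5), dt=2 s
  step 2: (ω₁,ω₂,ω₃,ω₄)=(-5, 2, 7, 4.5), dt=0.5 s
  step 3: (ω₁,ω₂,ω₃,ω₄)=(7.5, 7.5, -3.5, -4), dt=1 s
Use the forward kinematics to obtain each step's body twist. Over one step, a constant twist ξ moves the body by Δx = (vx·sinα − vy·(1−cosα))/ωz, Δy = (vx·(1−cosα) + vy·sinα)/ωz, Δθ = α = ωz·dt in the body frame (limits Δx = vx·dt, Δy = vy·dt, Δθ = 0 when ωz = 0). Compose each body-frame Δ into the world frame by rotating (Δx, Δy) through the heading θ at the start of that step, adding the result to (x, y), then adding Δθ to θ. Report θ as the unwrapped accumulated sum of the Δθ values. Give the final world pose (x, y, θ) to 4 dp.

(0.0600, -0.2195, -1.2685)

step 1: ξ=(vx,vy,ωz)=(0.0300, -0.0600, -0.6667), dt=2.0 → body Δ=(-0.0251, -0.1219, -1.3333) → world pose (-0.0251, -0.1219, -1.3333)
step 2: ξ=(vx,vy,ωz)=(0.0850, 0.0950, 0.1667), dt=0.5 → body Δ=(0.0405, 0.0492, 0.0833) → world pose (0.0323, -0.1496, -1.2500)
step 3: ξ=(vx,vy,ωz)=(0.0750, 0.0050, -0.0185), dt=1.0 → body Δ=(0.0750, 0.0043, -0.0185) → world pose (0.0600, -0.2195, -1.2685)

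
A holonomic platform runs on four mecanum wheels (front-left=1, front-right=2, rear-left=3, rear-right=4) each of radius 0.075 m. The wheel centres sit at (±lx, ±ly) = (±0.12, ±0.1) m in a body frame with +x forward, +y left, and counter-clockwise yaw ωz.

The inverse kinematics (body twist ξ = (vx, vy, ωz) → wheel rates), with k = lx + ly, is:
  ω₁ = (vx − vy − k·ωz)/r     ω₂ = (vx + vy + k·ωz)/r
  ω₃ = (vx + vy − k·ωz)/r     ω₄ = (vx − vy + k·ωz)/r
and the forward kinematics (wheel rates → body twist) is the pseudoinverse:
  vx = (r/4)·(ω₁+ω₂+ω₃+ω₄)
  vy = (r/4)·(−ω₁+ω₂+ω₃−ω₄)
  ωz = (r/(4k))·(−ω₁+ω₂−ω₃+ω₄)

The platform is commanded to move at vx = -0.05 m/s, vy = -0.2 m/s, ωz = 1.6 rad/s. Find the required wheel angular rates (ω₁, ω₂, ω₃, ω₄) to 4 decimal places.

(-2.6933, 1.3600, -8.0267, 6.6933)

k = lx + ly = 0.12 + 0.1 = 0.2200;  k·ωz = 0.2200·1.6 = 0.3520
ω₁ (FL) = (vx − vy − k·ωz)/r = -0.2020/0.075 = -2.6933
ω₂ (FR) = (vx + vy + k·ωz)/r = 0.1020/0.075 = 1.3600
ω₃ (RL) = (vx + vy − k·ωz)/r = -0.6020/0.075 = -8.0267
ω₄ (RR) = (vx − vy + k·ωz)/r = 0.5020/0.075 = 6.6933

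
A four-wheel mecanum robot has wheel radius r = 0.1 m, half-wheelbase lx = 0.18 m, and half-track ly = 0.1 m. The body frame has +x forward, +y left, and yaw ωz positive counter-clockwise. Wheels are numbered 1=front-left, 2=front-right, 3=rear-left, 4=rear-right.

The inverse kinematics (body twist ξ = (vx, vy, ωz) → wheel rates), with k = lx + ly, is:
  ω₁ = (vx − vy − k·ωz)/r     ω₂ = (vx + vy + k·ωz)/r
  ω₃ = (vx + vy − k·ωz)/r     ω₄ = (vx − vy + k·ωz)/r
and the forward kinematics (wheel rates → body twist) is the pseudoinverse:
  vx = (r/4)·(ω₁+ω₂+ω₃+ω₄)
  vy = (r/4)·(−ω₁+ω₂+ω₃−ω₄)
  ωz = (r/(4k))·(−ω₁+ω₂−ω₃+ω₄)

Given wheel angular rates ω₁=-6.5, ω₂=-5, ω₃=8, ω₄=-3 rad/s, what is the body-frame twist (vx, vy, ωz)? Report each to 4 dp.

(-0.1625, 0.3125, -0.8482)

k = lx + ly = 0.18 + 0.1 = 0.2800
ω₁+ω₂+ω₃+ω₄ = -6.5000  →  vx = (0.1/4)·-6.5000 = -0.1625
−ω₁+ω₂+ω₃−ω₄ = 12.5000  →  vy = (0.1/4)·12.5000 = 0.3125
−ω₁+ω₂−ω₃+ω₄ = -9.5000  →  ωz = (0.1/1.1200)·-9.5000 = -0.8482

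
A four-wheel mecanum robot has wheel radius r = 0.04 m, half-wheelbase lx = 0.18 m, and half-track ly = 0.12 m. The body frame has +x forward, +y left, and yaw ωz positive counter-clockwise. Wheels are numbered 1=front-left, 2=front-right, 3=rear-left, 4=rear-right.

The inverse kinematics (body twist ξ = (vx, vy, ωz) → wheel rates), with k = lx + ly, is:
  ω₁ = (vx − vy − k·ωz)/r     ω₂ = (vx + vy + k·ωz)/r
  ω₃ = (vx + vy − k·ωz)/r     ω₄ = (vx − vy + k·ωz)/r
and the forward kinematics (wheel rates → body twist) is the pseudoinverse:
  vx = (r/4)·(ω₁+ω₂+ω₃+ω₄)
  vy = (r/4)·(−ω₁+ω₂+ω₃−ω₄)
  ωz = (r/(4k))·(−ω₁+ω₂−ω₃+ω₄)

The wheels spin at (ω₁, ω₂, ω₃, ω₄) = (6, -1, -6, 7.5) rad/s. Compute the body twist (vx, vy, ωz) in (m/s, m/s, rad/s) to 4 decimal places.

k = lx + ly = 0.18 + 0.12 = 0.3000
ω₁+ω₂+ω₃+ω₄ = 6.5000  →  vx = (0.04/4)·6.5000 = 0.0650
−ω₁+ω₂+ω₃−ω₄ = -20.5000  →  vy = (0.04/4)·-20.5000 = -0.2050
−ω₁+ω₂−ω₃+ω₄ = 6.5000  →  ωz = (0.04/1.2000)·6.5000 = 0.2167

(0.0650, -0.2050, 0.2167)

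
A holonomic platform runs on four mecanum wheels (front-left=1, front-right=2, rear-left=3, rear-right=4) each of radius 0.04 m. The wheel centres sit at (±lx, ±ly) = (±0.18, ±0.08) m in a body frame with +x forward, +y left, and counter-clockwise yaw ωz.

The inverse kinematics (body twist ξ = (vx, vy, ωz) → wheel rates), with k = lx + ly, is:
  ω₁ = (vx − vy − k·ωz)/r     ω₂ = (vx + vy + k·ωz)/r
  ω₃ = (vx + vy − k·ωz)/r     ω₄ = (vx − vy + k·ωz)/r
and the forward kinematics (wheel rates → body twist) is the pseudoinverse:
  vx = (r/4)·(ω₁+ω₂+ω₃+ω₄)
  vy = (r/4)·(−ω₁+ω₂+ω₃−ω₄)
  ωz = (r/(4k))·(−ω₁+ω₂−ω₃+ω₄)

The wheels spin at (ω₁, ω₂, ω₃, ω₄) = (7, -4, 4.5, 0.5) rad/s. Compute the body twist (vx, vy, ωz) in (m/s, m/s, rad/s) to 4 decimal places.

k = lx + ly = 0.18 + 0.08 = 0.2600
ω₁+ω₂+ω₃+ω₄ = 8.0000  →  vx = (0.04/4)·8.0000 = 0.0800
−ω₁+ω₂+ω₃−ω₄ = -7.0000  →  vy = (0.04/4)·-7.0000 = -0.0700
−ω₁+ω₂−ω₃+ω₄ = -15.0000  →  ωz = (0.04/1.0400)·-15.0000 = -0.5769

(0.0800, -0.0700, -0.5769)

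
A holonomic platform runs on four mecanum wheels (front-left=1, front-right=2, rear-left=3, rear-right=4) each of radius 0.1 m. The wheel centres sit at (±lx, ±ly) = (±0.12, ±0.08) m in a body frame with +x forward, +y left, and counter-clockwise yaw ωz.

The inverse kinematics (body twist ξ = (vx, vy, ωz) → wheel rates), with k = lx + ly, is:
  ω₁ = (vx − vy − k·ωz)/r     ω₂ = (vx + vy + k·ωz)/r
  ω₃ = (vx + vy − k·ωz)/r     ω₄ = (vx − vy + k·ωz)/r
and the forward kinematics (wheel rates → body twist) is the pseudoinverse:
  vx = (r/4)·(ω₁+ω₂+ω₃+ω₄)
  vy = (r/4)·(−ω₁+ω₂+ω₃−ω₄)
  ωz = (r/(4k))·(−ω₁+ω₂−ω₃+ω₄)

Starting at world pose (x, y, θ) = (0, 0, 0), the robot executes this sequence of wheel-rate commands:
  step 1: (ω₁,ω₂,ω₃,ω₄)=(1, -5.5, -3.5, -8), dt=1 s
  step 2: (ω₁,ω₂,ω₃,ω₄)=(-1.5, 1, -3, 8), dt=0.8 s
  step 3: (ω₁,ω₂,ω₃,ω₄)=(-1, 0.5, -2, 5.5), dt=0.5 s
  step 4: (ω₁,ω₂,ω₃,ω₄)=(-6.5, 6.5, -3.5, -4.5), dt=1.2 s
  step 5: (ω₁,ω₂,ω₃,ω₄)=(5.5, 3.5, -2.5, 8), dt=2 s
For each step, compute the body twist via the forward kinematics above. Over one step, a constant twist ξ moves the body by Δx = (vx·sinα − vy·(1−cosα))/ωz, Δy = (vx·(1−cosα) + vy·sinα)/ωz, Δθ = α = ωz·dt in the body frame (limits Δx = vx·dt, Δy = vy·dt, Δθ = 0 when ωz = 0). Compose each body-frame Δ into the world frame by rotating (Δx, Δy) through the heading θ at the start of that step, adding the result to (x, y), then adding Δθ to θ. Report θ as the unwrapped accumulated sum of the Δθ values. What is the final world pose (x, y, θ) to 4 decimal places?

(-1.3954, 0.1484, 4.4625)

step 1: ξ=(vx,vy,ωz)=(-0.4000, -0.0500, -1.3750), dt=1.0 → body Δ=(-0.3146, 0.1986, -1.3750) → world pose (-0.3146, 0.1986, -1.3750)
step 2: ξ=(vx,vy,ωz)=(0.1125, -0.2125, 1.6875), dt=0.8 → body Δ=(0.1634, -0.0708, 1.3500) → world pose (-0.3523, 0.0246, -0.0250)
step 3: ξ=(vx,vy,ωz)=(0.0750, -0.1500, 1.1250), dt=0.5 → body Δ=(0.0561, -0.0608, 0.5625) → world pose (-0.2977, -0.0376, 0.5375)
step 4: ξ=(vx,vy,ωz)=(-0.2000, 0.3500, 1.5000), dt=1.2 → body Δ=(-0.4162, 0.0636, 1.8000) → world pose (-0.6878, -0.1961, 2.3375)
step 5: ξ=(vx,vy,ωz)=(0.3625, -0.3125, 1.0625), dt=2.0 → body Δ=(0.7390, 0.2706, 2.1250) → world pose (-1.3954, 0.1484, 4.4625)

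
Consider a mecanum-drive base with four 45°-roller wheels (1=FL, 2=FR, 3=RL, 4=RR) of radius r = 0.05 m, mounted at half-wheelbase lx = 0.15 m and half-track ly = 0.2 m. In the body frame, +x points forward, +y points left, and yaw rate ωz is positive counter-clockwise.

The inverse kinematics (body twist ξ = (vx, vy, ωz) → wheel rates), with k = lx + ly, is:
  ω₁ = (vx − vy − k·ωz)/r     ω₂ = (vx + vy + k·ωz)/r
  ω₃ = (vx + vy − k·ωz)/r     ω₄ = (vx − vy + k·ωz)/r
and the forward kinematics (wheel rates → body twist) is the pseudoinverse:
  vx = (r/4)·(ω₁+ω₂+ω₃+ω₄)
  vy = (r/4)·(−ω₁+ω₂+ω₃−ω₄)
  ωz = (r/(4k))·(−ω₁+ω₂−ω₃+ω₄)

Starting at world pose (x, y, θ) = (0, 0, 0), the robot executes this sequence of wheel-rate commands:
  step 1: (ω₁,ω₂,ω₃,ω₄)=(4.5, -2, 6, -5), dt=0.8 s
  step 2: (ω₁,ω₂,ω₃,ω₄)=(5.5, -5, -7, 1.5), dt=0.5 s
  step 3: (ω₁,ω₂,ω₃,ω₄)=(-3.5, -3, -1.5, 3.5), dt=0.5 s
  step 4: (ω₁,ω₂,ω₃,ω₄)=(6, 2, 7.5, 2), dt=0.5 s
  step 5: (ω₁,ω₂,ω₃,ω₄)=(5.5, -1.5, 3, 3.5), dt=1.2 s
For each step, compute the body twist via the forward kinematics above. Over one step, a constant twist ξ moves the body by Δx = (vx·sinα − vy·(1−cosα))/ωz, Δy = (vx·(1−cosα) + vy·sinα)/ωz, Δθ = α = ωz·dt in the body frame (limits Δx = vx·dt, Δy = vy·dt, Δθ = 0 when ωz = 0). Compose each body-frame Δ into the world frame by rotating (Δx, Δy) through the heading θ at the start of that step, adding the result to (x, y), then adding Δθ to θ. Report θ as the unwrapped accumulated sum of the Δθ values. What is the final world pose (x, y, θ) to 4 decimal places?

(0.0591, -0.3001, -0.8857)

step 1: ξ=(vx,vy,ωz)=(0.0438, 0.0563, -0.6250), dt=0.8 → body Δ=(0.0446, 0.0346, -0.5000) → world pose (0.0446, 0.0346, -0.5000)
step 2: ξ=(vx,vy,ωz)=(-0.0625, -0.2375, -0.0714), dt=0.5 → body Δ=(-0.0334, -0.1182, -0.0357) → world pose (-0.0414, -0.0531, -0.5357)
step 3: ξ=(vx,vy,ωz)=(-0.0563, -0.0563, 0.1964), dt=0.5 → body Δ=(-0.0267, -0.0295, 0.0982) → world pose (-0.0794, -0.0648, -0.4375)
step 4: ξ=(vx,vy,ωz)=(0.2188, 0.0187, -0.3393), dt=0.5 → body Δ=(0.1096, 0.0001, -0.1696) → world pose (0.0200, -0.1112, -0.6071)
step 5: ξ=(vx,vy,ωz)=(0.1313, -0.0938, -0.2321), dt=1.2 → body Δ=(0.1399, -0.1328, -0.2786) → world pose (0.0591, -0.3001, -0.8857)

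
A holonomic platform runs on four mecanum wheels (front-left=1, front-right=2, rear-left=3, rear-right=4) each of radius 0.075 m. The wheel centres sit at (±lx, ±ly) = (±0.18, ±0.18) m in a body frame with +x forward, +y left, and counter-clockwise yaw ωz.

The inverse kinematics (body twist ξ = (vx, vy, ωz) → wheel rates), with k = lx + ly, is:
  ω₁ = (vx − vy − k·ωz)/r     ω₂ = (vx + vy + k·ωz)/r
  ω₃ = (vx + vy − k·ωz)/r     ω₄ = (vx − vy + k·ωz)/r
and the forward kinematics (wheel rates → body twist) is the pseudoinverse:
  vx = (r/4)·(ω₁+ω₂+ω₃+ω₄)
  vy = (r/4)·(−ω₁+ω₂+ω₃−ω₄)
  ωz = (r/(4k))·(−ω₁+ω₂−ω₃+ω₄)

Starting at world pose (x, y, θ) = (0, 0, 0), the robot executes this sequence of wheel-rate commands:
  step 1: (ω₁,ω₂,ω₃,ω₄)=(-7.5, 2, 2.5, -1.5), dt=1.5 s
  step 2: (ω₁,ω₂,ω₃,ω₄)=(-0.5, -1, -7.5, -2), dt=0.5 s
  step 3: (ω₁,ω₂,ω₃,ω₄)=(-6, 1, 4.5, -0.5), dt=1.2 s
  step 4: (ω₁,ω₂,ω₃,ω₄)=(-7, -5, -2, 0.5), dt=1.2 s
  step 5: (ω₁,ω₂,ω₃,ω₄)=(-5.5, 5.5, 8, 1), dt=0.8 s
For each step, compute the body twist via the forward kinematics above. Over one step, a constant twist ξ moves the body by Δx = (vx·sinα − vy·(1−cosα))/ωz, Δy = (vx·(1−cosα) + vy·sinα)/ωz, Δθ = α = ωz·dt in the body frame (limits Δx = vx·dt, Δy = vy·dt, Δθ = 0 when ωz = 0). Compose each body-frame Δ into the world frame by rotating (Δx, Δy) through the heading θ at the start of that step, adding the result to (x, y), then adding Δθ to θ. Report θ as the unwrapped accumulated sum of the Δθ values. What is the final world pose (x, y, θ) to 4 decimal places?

(-0.8064, 0.4702, 1.1328)

step 1: ξ=(vx,vy,ωz)=(-0.0844, 0.2531, 0.2865), dt=1.5 → body Δ=(-0.2030, 0.3413, 0.4297) → world pose (-0.2030, 0.3413, 0.4297)
step 2: ξ=(vx,vy,ωz)=(-0.2062, -0.1125, 0.2604), dt=0.5 → body Δ=(-0.0992, -0.0628, 0.1302) → world pose (-0.2670, 0.2429, 0.5599)
step 3: ξ=(vx,vy,ωz)=(-0.0187, 0.2250, 0.1042), dt=1.2 → body Δ=(-0.0393, 0.2679, 0.1250) → world pose (-0.4426, 0.4491, 0.6849)
step 4: ξ=(vx,vy,ωz)=(-0.2531, -0.0094, 0.2344), dt=1.2 → body Δ=(-0.2982, -0.0535, 0.2812) → world pose (-0.6397, 0.2190, 0.9661)
step 5: ξ=(vx,vy,ωz)=(0.1687, 0.3375, 0.2083), dt=0.8 → body Δ=(0.1119, 0.2800, 0.1667) → world pose (-0.8064, 0.4702, 1.1328)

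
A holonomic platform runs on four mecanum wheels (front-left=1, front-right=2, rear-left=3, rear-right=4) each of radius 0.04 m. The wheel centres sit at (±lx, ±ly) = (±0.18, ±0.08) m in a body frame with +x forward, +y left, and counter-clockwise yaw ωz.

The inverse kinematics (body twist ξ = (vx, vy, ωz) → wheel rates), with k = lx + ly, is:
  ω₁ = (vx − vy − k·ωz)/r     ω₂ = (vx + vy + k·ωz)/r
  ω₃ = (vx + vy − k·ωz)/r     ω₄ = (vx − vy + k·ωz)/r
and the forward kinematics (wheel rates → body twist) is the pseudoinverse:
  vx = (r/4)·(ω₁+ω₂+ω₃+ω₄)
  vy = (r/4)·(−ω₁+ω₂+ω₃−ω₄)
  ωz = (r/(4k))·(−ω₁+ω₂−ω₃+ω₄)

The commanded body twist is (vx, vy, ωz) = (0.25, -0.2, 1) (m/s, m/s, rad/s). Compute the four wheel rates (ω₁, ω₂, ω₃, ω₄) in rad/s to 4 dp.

(4.7500, 7.7500, -5.2500, 17.7500)

k = lx + ly = 0.18 + 0.08 = 0.2600;  k·ωz = 0.2600·1 = 0.2600
ω₁ (FL) = (vx − vy − k·ωz)/r = 0.1900/0.04 = 4.7500
ω₂ (FR) = (vx + vy + k·ωz)/r = 0.3100/0.04 = 7.7500
ω₃ (RL) = (vx + vy − k·ωz)/r = -0.2100/0.04 = -5.2500
ω₄ (RR) = (vx − vy + k·ωz)/r = 0.7100/0.04 = 17.7500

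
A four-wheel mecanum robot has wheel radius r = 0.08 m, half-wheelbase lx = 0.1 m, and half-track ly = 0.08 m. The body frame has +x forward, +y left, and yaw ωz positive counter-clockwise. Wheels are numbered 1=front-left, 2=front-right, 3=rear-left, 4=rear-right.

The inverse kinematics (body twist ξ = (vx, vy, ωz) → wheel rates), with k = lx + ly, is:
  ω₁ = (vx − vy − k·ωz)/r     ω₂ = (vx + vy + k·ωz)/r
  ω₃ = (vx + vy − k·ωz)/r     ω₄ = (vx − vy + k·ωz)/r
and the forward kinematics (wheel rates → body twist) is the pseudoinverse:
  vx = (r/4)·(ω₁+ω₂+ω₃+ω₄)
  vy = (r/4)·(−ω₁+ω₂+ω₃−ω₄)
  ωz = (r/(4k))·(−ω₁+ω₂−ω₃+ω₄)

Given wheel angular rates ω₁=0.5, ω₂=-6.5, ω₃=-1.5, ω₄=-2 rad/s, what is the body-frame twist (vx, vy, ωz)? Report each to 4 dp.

(-0.1900, -0.1300, -0.8333)

k = lx + ly = 0.1 + 0.08 = 0.1800
ω₁+ω₂+ω₃+ω₄ = -9.5000  →  vx = (0.08/4)·-9.5000 = -0.1900
−ω₁+ω₂+ω₃−ω₄ = -6.5000  →  vy = (0.08/4)·-6.5000 = -0.1300
−ω₁+ω₂−ω₃+ω₄ = -7.5000  →  ωz = (0.08/0.7200)·-7.5000 = -0.8333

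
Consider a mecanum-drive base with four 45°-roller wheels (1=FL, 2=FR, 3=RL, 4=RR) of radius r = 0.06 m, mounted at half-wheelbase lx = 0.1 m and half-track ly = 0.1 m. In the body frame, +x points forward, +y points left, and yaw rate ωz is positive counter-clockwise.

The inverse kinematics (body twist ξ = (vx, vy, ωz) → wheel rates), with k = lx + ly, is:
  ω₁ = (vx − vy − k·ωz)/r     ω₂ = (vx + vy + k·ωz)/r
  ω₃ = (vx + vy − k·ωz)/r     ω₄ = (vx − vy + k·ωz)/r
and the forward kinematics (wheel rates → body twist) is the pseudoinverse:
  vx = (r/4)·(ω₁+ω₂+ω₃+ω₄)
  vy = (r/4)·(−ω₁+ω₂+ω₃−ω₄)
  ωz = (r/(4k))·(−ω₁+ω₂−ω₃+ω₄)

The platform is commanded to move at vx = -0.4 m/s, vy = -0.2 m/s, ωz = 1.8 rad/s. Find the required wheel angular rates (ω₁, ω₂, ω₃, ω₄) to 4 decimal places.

k = lx + ly = 0.1 + 0.1 = 0.2000;  k·ωz = 0.2000·1.8 = 0.3600
ω₁ (FL) = (vx − vy − k·ωz)/r = -0.5600/0.06 = -9.3333
ω₂ (FR) = (vx + vy + k·ωz)/r = -0.2400/0.06 = -4.0000
ω₃ (RL) = (vx + vy − k·ωz)/r = -0.9600/0.06 = -16.0000
ω₄ (RR) = (vx − vy + k·ωz)/r = 0.1600/0.06 = 2.6667

(-9.3333, -4.0000, -16.0000, 2.6667)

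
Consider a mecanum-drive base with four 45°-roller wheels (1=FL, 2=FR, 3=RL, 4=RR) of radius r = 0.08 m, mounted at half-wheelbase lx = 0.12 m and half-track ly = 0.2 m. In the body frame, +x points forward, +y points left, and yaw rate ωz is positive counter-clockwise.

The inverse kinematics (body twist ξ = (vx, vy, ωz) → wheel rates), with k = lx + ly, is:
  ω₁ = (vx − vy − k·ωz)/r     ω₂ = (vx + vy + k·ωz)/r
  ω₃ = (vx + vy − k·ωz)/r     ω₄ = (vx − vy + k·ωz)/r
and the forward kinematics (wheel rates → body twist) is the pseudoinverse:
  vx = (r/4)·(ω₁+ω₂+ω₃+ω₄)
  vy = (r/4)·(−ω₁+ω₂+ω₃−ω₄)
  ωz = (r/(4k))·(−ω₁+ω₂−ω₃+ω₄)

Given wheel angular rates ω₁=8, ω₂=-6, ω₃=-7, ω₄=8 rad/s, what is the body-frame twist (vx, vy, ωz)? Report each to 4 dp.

(0.0600, -0.5800, 0.0625)

k = lx + ly = 0.12 + 0.2 = 0.3200
ω₁+ω₂+ω₃+ω₄ = 3.0000  →  vx = (0.08/4)·3.0000 = 0.0600
−ω₁+ω₂+ω₃−ω₄ = -29.0000  →  vy = (0.08/4)·-29.0000 = -0.5800
−ω₁+ω₂−ω₃+ω₄ = 1.0000  →  ωz = (0.08/1.2800)·1.0000 = 0.0625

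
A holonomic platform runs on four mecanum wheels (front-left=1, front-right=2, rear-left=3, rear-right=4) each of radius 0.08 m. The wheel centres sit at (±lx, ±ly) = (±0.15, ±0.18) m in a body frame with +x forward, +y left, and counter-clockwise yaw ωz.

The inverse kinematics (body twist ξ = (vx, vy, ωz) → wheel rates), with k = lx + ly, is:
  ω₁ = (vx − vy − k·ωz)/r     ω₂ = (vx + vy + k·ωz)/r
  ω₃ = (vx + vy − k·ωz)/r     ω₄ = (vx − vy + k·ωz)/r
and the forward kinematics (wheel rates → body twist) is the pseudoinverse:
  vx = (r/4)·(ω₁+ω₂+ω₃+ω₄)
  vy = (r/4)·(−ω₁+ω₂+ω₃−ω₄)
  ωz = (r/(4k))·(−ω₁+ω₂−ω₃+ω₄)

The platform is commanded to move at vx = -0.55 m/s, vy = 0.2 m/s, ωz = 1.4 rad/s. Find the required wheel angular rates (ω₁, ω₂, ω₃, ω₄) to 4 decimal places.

k = lx + ly = 0.15 + 0.18 = 0.3300;  k·ωz = 0.3300·1.4 = 0.4620
ω₁ (FL) = (vx − vy − k·ωz)/r = -1.2120/0.08 = -15.1500
ω₂ (FR) = (vx + vy + k·ωz)/r = 0.1120/0.08 = 1.4000
ω₃ (RL) = (vx + vy − k·ωz)/r = -0.8120/0.08 = -10.1500
ω₄ (RR) = (vx − vy + k·ωz)/r = -0.2880/0.08 = -3.6000

(-15.1500, 1.4000, -10.1500, -3.6000)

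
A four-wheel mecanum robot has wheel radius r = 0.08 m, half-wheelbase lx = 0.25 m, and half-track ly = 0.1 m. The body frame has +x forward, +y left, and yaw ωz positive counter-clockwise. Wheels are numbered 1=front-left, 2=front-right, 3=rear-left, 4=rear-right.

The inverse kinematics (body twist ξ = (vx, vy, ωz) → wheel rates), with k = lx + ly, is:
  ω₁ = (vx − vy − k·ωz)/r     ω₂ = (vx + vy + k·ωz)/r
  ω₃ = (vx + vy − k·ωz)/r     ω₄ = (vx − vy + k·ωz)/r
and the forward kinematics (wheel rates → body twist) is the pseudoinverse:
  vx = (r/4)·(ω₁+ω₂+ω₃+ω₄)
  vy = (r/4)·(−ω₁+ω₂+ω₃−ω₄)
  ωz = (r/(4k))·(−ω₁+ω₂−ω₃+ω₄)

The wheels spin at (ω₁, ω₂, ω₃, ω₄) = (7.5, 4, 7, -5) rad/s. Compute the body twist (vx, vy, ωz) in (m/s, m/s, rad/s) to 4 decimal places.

k = lx + ly = 0.25 + 0.1 = 0.3500
ω₁+ω₂+ω₃+ω₄ = 13.5000  →  vx = (0.08/4)·13.5000 = 0.2700
−ω₁+ω₂+ω₃−ω₄ = 8.5000  →  vy = (0.08/4)·8.5000 = 0.1700
−ω₁+ω₂−ω₃+ω₄ = -15.5000  →  ωz = (0.08/1.4000)·-15.5000 = -0.8857

(0.2700, 0.1700, -0.8857)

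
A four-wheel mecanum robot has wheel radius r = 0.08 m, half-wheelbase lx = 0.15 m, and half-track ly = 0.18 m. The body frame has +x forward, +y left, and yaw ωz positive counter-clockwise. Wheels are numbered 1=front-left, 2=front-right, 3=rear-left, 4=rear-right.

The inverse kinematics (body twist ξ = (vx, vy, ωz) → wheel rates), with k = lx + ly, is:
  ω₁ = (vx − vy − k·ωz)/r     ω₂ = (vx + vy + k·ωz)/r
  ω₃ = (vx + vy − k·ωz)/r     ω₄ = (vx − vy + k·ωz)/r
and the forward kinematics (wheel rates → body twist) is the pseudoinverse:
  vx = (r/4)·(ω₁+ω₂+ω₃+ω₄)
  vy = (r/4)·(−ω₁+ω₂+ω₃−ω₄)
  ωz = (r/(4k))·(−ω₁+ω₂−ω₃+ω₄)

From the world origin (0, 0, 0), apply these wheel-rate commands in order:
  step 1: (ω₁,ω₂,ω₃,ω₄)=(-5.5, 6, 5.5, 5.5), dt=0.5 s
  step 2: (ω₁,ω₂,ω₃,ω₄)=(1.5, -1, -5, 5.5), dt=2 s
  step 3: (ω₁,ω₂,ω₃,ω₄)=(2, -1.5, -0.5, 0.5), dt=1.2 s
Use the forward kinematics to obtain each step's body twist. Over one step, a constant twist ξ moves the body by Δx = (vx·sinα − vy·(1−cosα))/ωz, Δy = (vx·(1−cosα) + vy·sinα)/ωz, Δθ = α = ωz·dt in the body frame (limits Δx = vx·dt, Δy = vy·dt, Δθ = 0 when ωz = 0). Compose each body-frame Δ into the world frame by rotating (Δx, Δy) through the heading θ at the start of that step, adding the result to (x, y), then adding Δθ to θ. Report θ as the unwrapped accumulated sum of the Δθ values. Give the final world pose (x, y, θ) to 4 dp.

step 1: ξ=(vx,vy,ωz)=(0.2300, 0.2300, 0.6970), dt=0.5 → body Δ=(0.0929, 0.1325, 0.3485) → world pose (0.0929, 0.1325, 0.3485)
step 2: ξ=(vx,vy,ωz)=(0.0200, -0.2600, 0.4848), dt=2.0 → body Δ=(0.2670, -0.4243, 0.9697) → world pose (0.4887, -0.1751, 1.3182)
step 3: ξ=(vx,vy,ωz)=(0.0100, -0.0900, -0.1515), dt=1.2 → body Δ=(0.0021, -0.1085, -0.1818) → world pose (0.5943, -0.2002, 1.1364)

(0.5943, -0.2002, 1.1364)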